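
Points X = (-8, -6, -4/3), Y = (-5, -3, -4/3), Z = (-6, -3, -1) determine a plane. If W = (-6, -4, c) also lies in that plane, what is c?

-4/3

The plane through X, Y, Z has equation 1x − 1y + 3z = -6.
Substituting W: (3)c + (-2) = -6, so c = -4/3.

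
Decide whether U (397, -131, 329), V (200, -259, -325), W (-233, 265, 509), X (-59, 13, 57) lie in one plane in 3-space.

Yes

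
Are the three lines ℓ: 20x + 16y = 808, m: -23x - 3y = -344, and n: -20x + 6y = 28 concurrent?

Yes

The three lines meet at one point iff the augmented coefficient matrix [aᵢ bᵢ cᵢ] has rank < 3, i.e. its determinant vanishes.
Here the determinant is 0.
It vanishes, so the lines are concurrent at (10, 38).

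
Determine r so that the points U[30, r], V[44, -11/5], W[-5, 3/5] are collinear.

The three points are collinear iff det[UV; UW] = 0.
This determinant is linear in r: (-49)r + (-343/5) = 0, so r = -7/5.

-7/5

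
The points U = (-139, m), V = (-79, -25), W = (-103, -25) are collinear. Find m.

-25

Collinearity: (U − V) must be parallel to (W − V) = (-24, 0).
Cross-multiplying the components: (m − (-25))·(-24) = (-60)·(0).
Solving gives m = -25.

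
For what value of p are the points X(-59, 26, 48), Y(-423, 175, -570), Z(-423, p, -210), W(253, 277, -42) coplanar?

-45

The points are coplanar iff XY · (XZ × XW) = 0.
Expanding, this is linear in p: (225576)p + (10150920) = 0.
So p = -45.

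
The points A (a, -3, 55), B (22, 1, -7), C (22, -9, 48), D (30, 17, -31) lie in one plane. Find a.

The points are coplanar iff AB · (AC × AD) = 0.
Expanding, this is linear in a: (640)a + (-17280) = 0.
So a = 27.

27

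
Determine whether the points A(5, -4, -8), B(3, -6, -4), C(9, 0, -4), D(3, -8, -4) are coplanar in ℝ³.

A normal to the plane through A, B, C is n = AB × AC = (-24, 24, 0).
The plane has equation n·P = -216. For D: n·D = -264.
-264 ≠ -216, so D is off the plane.

No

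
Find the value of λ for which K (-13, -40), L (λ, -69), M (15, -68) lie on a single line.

The three points are collinear iff det[KL; KM] = 0.
This determinant is linear in λ: (-28)λ + (448) = 0, so λ = 16.

16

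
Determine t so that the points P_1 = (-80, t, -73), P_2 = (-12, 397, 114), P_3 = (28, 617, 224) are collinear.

23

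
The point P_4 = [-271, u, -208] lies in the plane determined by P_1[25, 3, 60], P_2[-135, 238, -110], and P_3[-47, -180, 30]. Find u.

A normal to the plane is n = P_1P_2 × P_1P_3 = (-38160, 7440, 46200).
P_4 lies in the plane iff n · P_1P_4 = 0.
This gives (7440)u + (-1108560) = 0, so u = 149.

149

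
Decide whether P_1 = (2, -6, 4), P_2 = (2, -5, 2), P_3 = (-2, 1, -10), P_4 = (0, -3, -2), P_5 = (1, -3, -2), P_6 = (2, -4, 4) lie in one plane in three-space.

No

The plane through P_1, P_2, P_3 has normal n = P_1P_2 × P_1P_3 = (0, 8, 4) and equation n·P = -32.
Checking the remaining points: n·P_4 = -32, n·P_5 = -32, n·P_6 = -16.
Since n·P_6 = -16 ≠ -32, P_6 is off the plane and the points are not all coplanar.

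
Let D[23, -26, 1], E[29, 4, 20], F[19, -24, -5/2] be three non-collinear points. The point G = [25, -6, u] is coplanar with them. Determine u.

23/2

The plane through D, E, F has equation −143x − 55y + 132z = -1727.
Substituting G: (132)u + (-3245) = -1727, so u = 23/2.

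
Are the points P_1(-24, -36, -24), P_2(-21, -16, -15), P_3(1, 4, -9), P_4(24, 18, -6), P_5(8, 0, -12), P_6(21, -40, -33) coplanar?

The plane through P_1, P_2, P_3 has normal n = P_1P_2 × P_1P_3 = (-60, 180, -380) and equation n·P = 4080.
Checking the remaining points: n·P_4 = 4080, n·P_5 = 4080, n·P_6 = 4080.
All equal 4080, so all 6 points lie in one plane.

Yes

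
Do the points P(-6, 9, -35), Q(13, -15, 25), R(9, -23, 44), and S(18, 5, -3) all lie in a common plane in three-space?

No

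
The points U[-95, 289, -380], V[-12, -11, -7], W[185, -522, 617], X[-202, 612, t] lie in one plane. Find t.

-778

Normal to plane UVW: n = (3403, 21689, 16687); plane equation n·P = -396224.
Requiring n·X = -396224: (16687)t + (12586262) = -396224.
So t = -778.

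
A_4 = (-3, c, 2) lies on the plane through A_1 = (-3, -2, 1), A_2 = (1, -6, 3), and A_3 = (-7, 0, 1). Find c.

-3

Coplanarity requires A_1A_2 · (A_1A_3 × A_1A_4) = 0.
A_1A_2 = (4, -4, 2), A_1A_3 = (-4, 2, 0); the triple product is linear in c with coefficient -8 and constant term -24.
Setting it to zero: c = -3.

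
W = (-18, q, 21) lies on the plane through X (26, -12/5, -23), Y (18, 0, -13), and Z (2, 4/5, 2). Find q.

2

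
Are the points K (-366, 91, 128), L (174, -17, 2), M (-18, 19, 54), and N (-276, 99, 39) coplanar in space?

No

The four points are coplanar iff the 3×3 determinant with rows KL, KM, KN is zero.
Rows: (540, -108, -126), (348, -72, -74), (90, 8, -89).
Expanding along the first row: (540)(7000) − (-108)(-24312) + (-126)(9264) = -12960.
Nonzero ⇒ not coplanar.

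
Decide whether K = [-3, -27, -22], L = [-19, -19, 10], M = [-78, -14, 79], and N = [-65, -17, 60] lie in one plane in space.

Yes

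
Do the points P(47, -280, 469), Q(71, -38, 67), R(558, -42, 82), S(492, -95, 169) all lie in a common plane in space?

Yes

With P as base: PQ = (24, 242, -402), PR = (511, 238, -387), PS = (445, 185, -300).
PR × PS = (195, -18915, -11375).
PQ · (PR × PS) = 0.
The scalar triple product vanishes, so the four points are coplanar.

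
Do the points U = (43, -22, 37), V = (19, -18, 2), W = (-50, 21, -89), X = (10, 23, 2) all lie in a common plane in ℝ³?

The four points are coplanar iff the 3×3 determinant with rows UV, UW, UX is zero.
Rows: (-24, 4, -35), (-93, 43, -126), (-33, 45, -35).
Expanding along the first row: (-24)(4165) − (4)(-903) + (-35)(-2766) = 462.
Nonzero ⇒ not coplanar.

No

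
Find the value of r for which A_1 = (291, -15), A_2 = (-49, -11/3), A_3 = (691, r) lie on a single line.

-85/3

Collinearity: (A_3 − A_1) must be parallel to (A_2 − A_1) = (-340, 34/3).
Cross-multiplying the components: (r − (-15))·(-340) = (400)·(34/3).
Solving gives r = -85/3.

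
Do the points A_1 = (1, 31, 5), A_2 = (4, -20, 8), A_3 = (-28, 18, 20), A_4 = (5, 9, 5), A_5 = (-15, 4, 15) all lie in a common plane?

The plane through A_1, A_2, A_3 has normal n = A_1A_2 × A_1A_3 = (-726, -132, -1518) and equation n·P = -12408.
Checking the remaining points: n·A_4 = -12408, n·A_5 = -12408.
All equal -12408, so all 5 points lie in one plane.

Yes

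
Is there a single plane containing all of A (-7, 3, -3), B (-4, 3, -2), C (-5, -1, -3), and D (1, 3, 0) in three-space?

No

The four points are coplanar iff the 3×3 determinant with rows AB, AC, AD is zero.
Rows: (3, 0, 1), (2, -4, 0), (8, 0, 3).
Expanding along the first row: (3)(-12) − (0)(6) + (1)(32) = -4.
Nonzero ⇒ not coplanar.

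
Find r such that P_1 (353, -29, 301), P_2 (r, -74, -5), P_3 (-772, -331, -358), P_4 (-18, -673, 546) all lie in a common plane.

Normal to plane P_1P_3P_4: n = (-498386, 520114, 612458); plane equation n·P = -6663706.
Requiring n·P_2 = -6663706: (-498386)r + (-41550726) = -6663706.
So r = -70.

-70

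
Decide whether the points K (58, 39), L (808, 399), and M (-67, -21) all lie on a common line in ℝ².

KL = (750, 360), KM = (-125, -60).
det[KL; KM] = (750)(-60) − (360)(-125) = 0.
The determinant is zero, so the points are collinear.

Yes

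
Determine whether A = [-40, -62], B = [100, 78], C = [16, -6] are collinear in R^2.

AB = (140, 140), AC = (56, 56).
Twice the signed area of △ABC is (140)(56) − (140)(56) = 0.
The triangle is degenerate (zero area), so the points are collinear.

Yes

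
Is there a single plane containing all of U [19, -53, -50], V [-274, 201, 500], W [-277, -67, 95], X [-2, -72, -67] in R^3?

The four points are coplanar iff the 3×3 determinant with rows UV, UW, UX is zero.
Rows: (-293, 254, 550), (-296, -14, 145), (-21, -19, -17).
Expanding along the first row: (-293)(2993) − (254)(8077) + (550)(5330) = 2993.
Nonzero ⇒ not coplanar.

No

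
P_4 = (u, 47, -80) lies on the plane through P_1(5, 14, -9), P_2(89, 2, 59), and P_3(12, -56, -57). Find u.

A normal to the plane is n = P_1P_2 × P_1P_3 = (5336, 4508, -5796).
P_4 lies in the plane iff n · P_1P_4 = 0.
This gives (5336)u + (533600) = 0, so u = -100.

-100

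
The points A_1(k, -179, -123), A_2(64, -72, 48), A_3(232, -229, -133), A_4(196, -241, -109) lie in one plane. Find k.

Coplanarity ⇔ det[A_1A_2; A_1A_3; A_1A_4] = 0.
Expanding, this is linear in k: (5940)k + (-1425600) = 0.
So k = 240.

240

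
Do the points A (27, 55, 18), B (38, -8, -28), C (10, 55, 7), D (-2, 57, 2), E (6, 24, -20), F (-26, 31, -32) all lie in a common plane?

The plane through A, B, C has normal n = AB × AC = (693, 903, -1071) and equation n·P = 49098.
Checking the remaining points: n·D = 47943, n·E = 47250, n·F = 44247.
Since n·D = 47943 ≠ 49098, D is off the plane and the points are not all coplanar.

No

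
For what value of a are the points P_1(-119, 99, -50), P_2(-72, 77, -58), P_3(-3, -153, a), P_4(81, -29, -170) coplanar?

Normal to plane P_1P_2P_4: n = (1616, 4040, -1616); plane equation n·P = 288456.
Requiring n·P_3 = 288456: (-1616)a + (-622968) = 288456.
So a = -564.

-564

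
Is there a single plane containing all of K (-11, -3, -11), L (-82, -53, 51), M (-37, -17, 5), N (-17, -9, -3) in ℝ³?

Yes

A normal to the plane through K, L, M is n = KL × KM = (68, -476, -306).
The plane has equation n·P = 4046. For N: n·N = 4046.
Equal, so N lies in the plane and all four are coplanar.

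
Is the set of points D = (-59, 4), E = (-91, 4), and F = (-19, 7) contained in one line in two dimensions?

No

DE = (-32, 0), DF = (40, 3).
If collinear, DF would be a scalar multiple of DE. But (-32)·(3) ≠ (0)·(40) (difference -96), so they are not parallel; the points are not collinear.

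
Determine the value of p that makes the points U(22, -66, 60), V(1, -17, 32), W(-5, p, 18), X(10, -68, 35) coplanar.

-23

Normal to plane UVX: n = (-1281, -189, 630); plane equation n·P = 22092.
Requiring n·W = 22092: (-189)p + (17745) = 22092.
So p = -23.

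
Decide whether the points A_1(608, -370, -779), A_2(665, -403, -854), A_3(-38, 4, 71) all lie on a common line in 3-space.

Yes

A_1A_2 = (57, -33, -75), A_1A_3 = (-646, 374, 850).
A_1A_2 × A_1A_3 = (0, 0, 0).
The cross product vanishes, so the three points are collinear.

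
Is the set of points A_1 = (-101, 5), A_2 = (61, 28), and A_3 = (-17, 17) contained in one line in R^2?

A_1A_2 = (162, 23), A_1A_3 = (84, 12).
If collinear, A_1A_3 would be a scalar multiple of A_1A_2. But (162)·(12) ≠ (23)·(84) (difference 12), so they are not parallel; the points are not collinear.

No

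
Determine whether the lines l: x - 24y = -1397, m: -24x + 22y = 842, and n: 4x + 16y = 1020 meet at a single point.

Yes

The three lines meet at one point iff the augmented coefficient matrix [aᵢ bᵢ cᵢ] has rank < 3, i.e. its determinant vanishes.
Here the determinant is 0.
It vanishes, so the lines are concurrent at (19, 59).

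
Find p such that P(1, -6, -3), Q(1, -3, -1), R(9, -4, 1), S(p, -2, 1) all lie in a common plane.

5

The points are coplanar iff PQ · (PR × PS) = 0.
Expanding, this is linear in p: (8)p + (-40) = 0.
So p = 5.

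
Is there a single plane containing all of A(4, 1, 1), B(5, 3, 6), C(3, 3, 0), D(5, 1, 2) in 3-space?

No

With A as base: AB = (1, 2, 5), AC = (-1, 2, -1), AD = (1, 0, 1).
AC × AD = (2, 0, -2).
AB · (AC × AD) = -8.
Since -8 ≠ 0, the four points are not coplanar.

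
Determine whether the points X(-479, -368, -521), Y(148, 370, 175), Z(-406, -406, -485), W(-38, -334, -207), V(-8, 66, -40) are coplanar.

No

The plane through X, Y, Z has normal n = XY × XZ = (53016, 28236, -77700) and equation n·P = 4696188.
Checking the remaining points: n·W = 4638468, n·V = 4547448.
Since n·W = 4638468 ≠ 4696188, W is off the plane and the points are not all coplanar.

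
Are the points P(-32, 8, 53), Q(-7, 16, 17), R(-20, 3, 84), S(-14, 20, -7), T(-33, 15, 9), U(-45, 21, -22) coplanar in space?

No

The plane through P, Q, R has normal n = PQ × PR = (68, -1207, -221) and equation n·X = -23545.
Checking the remaining points: n·S = -23545, n·T = -22338, n·U = -23545.
Since n·T = -22338 ≠ -23545, T is off the plane and the points are not all coplanar.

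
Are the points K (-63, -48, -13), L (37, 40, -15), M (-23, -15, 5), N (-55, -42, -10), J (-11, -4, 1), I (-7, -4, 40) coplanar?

No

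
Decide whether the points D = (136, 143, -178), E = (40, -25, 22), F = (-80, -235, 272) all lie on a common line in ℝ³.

Yes

DE = (-96, -168, 200), DF = (-216, -378, 450).
Each component of DF is 9/4 times the corresponding component of DE, so DF = 9/4·DE and the points are collinear.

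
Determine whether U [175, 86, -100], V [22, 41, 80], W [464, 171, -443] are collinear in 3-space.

UV = (-153, -45, 180), UW = (289, 85, -343).
UV × UW = (135, -459, 0).
The cross product is nonzero, so the points do not lie on one line.

No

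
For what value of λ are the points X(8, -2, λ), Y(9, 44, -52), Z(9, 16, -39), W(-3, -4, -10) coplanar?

-29

Coplanarity ⇔ det[XY; XZ; XW] = 0.
Expanding, this is linear in λ: (336)λ + (9744) = 0.
So λ = -29.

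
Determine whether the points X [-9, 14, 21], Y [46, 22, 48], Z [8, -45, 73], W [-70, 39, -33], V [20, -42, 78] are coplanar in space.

Yes

The plane through X, Y, Z has normal n = XY × XZ = (2009, -2401, -3381) and equation n·P = -122696.
Checking the remaining points: n·W = -122696, n·V = -122696.
All equal -122696, so all 5 points lie in one plane.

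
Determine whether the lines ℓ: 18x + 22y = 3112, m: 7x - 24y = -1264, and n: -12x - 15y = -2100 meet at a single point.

Yes

Lines aᵢx + bᵢy = cᵢ with pairwise distinct directions are concurrent exactly when det[aᵢ bᵢ cᵢ] = 0.
Here the determinant is 0.
It vanishes, so the lines are concurrent at (80, 76).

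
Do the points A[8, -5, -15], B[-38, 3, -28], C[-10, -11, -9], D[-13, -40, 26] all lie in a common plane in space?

Yes

A normal to the plane through A, B, C is n = AB × AC = (-30, 510, 420).
The plane has equation n·P = -9090. For D: n·D = -9090.
Equal, so D lies in the plane and all four are coplanar.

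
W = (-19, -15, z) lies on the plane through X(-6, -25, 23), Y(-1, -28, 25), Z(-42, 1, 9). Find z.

18

Coplanarity requires XY · (XZ × XW) = 0.
XY = (5, -3, 2), XZ = (-36, 26, -14); the triple product is linear in z with coefficient 22 and constant term -396.
Setting it to zero: z = 18.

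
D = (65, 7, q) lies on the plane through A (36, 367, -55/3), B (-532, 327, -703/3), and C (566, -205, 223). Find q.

A normal to the plane is n = AB × AC = (-399616/3, 67792/3, 346096).
D lies in the plane iff n · AD = 0.
This gives (346096)q + (-16958704/3) = 0, so q = 49/3.

49/3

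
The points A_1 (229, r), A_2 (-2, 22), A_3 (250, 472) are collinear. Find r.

Collinearity: (A_1 − A_2) must be parallel to (A_3 − A_2) = (252, 450).
Cross-multiplying the components: (r − 22)·(252) = (231)·(450).
Solving gives r = 869/2.

869/2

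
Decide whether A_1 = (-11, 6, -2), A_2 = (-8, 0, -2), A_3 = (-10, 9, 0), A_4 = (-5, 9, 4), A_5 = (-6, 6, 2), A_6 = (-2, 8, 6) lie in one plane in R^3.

The plane through A_1, A_2, A_3 has normal n = A_1A_2 × A_1A_3 = (-12, -6, 15) and equation n·P = 66.
Checking the remaining points: n·A_4 = 66, n·A_5 = 66, n·A_6 = 66.
All equal 66, so all 6 points lie in one plane.

Yes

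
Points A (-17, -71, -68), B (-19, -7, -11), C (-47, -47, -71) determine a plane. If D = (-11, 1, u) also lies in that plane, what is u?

Coplanarity requires AB · (AC × AD) = 0.
AB = (-2, 64, 57), AC = (-30, 24, -3); the triple product is linear in u with coefficient 1872 and constant term -5616.
Setting it to zero: u = 3.

3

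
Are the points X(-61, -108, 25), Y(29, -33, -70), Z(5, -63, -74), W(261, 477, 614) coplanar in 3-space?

A normal to the plane through X, Y, Z is n = XY × XZ = (-3150, 2640, -900).
The plane has equation n·P = -115470. For W: n·W = -115470.
Equal, so W lies in the plane and all four are coplanar.

Yes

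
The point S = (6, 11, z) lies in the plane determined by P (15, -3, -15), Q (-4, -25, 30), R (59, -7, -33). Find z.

-32

The plane through P, Q, R has equation 576x + 1638y + 1044z = -11934.
Substituting S: (1044)z + (21474) = -11934, so z = -32.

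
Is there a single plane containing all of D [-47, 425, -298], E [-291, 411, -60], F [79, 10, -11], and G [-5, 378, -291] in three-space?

A normal to the plane through D, E, F is n = DE × DF = (94752, 100016, 103024).
The plane has equation n·P = 7352304. For G: n·G = 7352304.
Equal, so G lies in the plane and all four are coplanar.

Yes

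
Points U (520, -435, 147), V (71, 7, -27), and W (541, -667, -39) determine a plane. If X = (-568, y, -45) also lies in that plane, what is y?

886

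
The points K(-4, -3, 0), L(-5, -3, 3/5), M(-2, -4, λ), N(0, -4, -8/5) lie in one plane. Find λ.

Normal to plane KLN: n = (3/5, 4/5, 1); plane equation n·P = -24/5.
Requiring n·M = -24/5: (1)λ + (-22/5) = -24/5.
So λ = -2/5.

-2/5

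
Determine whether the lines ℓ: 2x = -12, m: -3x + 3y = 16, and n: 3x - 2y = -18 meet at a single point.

No

Intersecting ℓ and m: solving the 2×2 system gives (x, y) = (-6, -2/3).
Substitute into n: (3)(-6) + (-2)(-2/3) = -50/3.
But n requires -18 ≠ -50/3, so the three lines have no common point.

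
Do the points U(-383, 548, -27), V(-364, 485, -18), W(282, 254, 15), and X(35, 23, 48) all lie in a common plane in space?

Yes

With U as base: UV = (19, -63, 9), UW = (665, -294, 42), UX = (418, -525, 75).
UW × UX = (0, -32319, -226233).
UV · (UW × UX) = 0.
The scalar triple product vanishes, so the four points are coplanar.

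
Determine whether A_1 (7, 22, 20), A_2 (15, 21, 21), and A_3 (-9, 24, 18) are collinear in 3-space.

Yes

A_1A_2 = (8, -1, 1), A_1A_3 = (-16, 2, -2).
A_1A_2 × A_1A_3 = (0, 0, 0).
The cross product vanishes, so the three points are collinear.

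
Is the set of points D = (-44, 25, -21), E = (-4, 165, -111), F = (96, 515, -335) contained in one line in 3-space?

No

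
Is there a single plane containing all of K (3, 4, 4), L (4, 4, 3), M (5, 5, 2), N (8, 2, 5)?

No

The four points are coplanar iff the 3×3 determinant with rows KL, KM, KN is zero.
Rows: (1, 0, -1), (2, 1, -2), (5, -2, 1).
Expanding along the first row: (1)(-3) − (0)(12) + (-1)(-9) = 6.
Nonzero ⇒ not coplanar.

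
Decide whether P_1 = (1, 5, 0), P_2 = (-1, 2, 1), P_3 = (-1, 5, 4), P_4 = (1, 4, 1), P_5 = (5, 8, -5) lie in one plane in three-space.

No

The plane through P_1, P_2, P_3 has normal n = P_1P_2 × P_1P_3 = (-12, 6, -6) and equation n·P = 18.
Checking the remaining points: n·P_4 = 6, n·P_5 = 18.
Since n·P_4 = 6 ≠ 18, P_4 is off the plane and the points are not all coplanar.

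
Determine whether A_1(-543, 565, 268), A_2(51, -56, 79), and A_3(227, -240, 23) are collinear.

Yes

A_1A_2 = (594, -621, -189), A_1A_3 = (770, -805, -245).
A_1A_2 × A_1A_3 = (0, 0, 0).
The cross product vanishes, so the three points are collinear.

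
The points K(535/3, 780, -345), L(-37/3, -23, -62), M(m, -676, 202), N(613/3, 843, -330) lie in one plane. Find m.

-472/3

Coplanarity ⇔ det[KL; KM; KN] = 0.
Expanding, this is linear in m: (29874)m + (4700176) = 0.
So m = -472/3.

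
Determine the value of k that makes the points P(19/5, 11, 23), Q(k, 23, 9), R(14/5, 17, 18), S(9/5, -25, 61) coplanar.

29/5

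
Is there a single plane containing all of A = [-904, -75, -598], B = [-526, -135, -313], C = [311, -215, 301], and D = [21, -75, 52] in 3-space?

A normal to the plane through A, B, C is n = AB × AC = (-14040, 6453, 19980).
The plane has equation n·P = 260145. For D: n·D = 260145.
Equal, so D lies in the plane and all four are coplanar.

Yes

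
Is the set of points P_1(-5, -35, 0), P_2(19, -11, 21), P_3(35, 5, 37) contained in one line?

No

P_1P_2 = (24, 24, 21), P_1P_3 = (40, 40, 37).
P_1P_2 × P_1P_3 = (48, -48, 0).
The cross product is nonzero, so the points do not lie on one line.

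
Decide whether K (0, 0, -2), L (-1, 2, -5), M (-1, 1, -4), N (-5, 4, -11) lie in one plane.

Yes

A normal to the plane through K, L, M is n = KL × KM = (-1, 1, 1).
The plane has equation n·P = -2. For N: n·N = -2.
Equal, so N lies in the plane and all four are coplanar.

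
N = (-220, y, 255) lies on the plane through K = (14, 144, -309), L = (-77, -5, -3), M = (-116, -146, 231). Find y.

A normal to the plane is n = KL × KM = (8280, 9360, 7020).
N lies in the plane iff n · KN = 0.
This gives (9360)y + (673920) = 0, so y = -72.

-72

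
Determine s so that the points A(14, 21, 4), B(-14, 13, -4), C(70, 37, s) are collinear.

Direction AB = (-28, -8, -8). From the x-coordinate of C, the parameter along the line is τ = (70 − 14)/(-28) = -2.
Then s = 4 + (-2)·(-8) = 20.

20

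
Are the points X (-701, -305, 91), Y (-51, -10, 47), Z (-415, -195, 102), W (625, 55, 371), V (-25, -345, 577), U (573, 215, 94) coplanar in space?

No

The plane through X, Y, Z has normal n = XY × XZ = (8085, -19734, -12870) and equation n·P = -819885.
Checking the remaining points: n·W = -807015, n·V = -819885, n·U = -819885.
Since n·W = -807015 ≠ -819885, W is off the plane and the points are not all coplanar.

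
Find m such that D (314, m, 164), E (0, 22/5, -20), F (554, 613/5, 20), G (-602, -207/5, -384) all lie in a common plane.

Coplanarity ⇔ det[DE; DF; DG] = 0.
Expanding, this is linear in m: (-177576)m + (26458824/5) = 0.
So m = 149/5.

149/5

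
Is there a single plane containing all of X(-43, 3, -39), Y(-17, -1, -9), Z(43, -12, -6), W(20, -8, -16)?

No

A normal to the plane through X, Y, Z is n = XY × XZ = (318, 1722, -46).
The plane has equation n·P = -6714. For W: n·W = -6680.
-6680 ≠ -6714, so W is off the plane.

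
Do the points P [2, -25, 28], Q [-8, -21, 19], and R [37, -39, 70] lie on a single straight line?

No

PQ = (-10, 4, -9), PR = (35, -14, 42).
PQ × PR = (42, 105, 0).
The cross product is nonzero, so the points do not lie on one line.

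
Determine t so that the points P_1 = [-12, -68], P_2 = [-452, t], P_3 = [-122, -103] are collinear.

The three points are collinear iff det[P_1P_2; P_1P_3] = 0.
This determinant is linear in t: (110)t + (22880) = 0, so t = -208.

-208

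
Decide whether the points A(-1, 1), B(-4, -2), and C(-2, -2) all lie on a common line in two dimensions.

No

AB = (-3, -3), AC = (-1, -3).
det[AB; AC] = (-3)(-3) − (-3)(-1) = 6.
The determinant is nonzero, so they are not collinear.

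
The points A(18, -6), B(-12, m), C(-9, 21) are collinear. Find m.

Collinearity: (B − A) must be parallel to (C − A) = (-27, 27).
Cross-multiplying the components: (m − (-6))·(-27) = (-30)·(27).
Solving gives m = 24.

24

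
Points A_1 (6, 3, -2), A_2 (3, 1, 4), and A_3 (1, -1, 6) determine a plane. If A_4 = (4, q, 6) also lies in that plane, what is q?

The plane through A_1, A_2, A_3 has equation 8x − 6y + 2z = 26.
Substituting A_4: (-6)q + (44) = 26, so q = 3.

3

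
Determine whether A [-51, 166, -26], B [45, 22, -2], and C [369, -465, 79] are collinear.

No

AB = (96, -144, 24), AC = (420, -631, 105).
Comparing components 2 and 3: (-144)(105) − (24)(-631) = 24 ≠ 0, so AB and AC are not parallel and the points are not collinear.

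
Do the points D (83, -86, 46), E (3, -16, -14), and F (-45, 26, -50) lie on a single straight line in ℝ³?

DE = (-80, 70, -60), DF = (-128, 112, -96).
Each component of DF is 8/5 times the corresponding component of DE, so DF = 8/5·DE and the points are collinear.

Yes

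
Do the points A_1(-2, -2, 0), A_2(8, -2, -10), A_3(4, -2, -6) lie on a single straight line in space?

A_1A_2 = (10, 0, -10), A_1A_3 = (6, 0, -6).
A_1A_2 × A_1A_3 = (0, 0, 0).
The cross product vanishes, so the three points are collinear.

Yes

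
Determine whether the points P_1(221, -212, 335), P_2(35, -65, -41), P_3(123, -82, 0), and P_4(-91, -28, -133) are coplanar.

A normal to the plane through P_1, P_2, P_3 is n = P_1P_2 × P_1P_3 = (-365, -25462, -9774).
The plane has equation n·P = 2042989. For P_4: n·P_4 = 2046093.
2046093 ≠ 2042989, so P_4 is off the plane.

No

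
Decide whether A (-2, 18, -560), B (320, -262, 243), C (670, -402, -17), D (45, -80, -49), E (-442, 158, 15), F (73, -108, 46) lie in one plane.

The plane through A, B, C has normal n = AB × AC = (185220, 364770, 52920) and equation n·P = -23439780.
Checking the remaining points: n·D = -23439780, n·E = -23439780, n·F = -23439780.
All equal -23439780, so all 6 points lie in one plane.

Yes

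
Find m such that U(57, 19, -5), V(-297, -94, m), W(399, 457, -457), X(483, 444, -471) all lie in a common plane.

The points are coplanar iff UV · (UW × UX) = 0.
Expanding, this is linear in m: (-41238)m + (7793982) = 0.
So m = 189.

189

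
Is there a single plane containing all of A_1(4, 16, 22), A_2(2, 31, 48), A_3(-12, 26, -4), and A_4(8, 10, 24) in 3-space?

No

With A_1 as base: A_1A_2 = (-2, 15, 26), A_1A_3 = (-16, 10, -26), A_1A_4 = (4, -6, 2).
A_1A_3 × A_1A_4 = (-136, -72, 56).
A_1A_2 · (A_1A_3 × A_1A_4) = 648.
Since 648 ≠ 0, the four points are not coplanar.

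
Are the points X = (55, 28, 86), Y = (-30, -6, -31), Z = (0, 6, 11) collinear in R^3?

No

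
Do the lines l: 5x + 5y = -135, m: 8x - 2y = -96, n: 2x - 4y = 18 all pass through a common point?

Yes

The three lines meet at one point iff the augmented coefficient matrix [aᵢ bᵢ cᵢ] has rank < 3, i.e. its determinant vanishes.
Here the determinant is 0.
It vanishes, so the lines are concurrent at (-15, -12).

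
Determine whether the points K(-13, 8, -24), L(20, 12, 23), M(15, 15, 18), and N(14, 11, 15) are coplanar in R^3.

With K as base: KL = (33, 4, 47), KM = (28, 7, 42), KN = (27, 3, 39).
KM × KN = (147, 42, -105).
KL · (KM × KN) = 84.
Since 84 ≠ 0, the four points are not coplanar.

No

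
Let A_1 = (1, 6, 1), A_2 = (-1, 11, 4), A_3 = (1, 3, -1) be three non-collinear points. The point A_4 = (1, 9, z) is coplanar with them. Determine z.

A normal to the plane is n = A_1A_2 × A_1A_3 = (-1, -4, 6).
A_4 lies in the plane iff n · A_1A_4 = 0.
This gives (6)z + (-18) = 0, so z = 3.

3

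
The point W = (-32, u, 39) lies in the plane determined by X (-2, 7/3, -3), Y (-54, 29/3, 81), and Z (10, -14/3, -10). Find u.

Coplanarity requires XY · (XZ × XW) = 0.
XY = (-52, 22/3, 84), XZ = (12, -7, -7); the triple product is linear in u with coefficient 644 and constant term -18032/3.
Setting it to zero: u = 28/3.

28/3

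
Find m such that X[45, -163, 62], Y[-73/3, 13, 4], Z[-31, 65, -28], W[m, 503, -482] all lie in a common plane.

Normal to plane XYZ: n = (-2616, -1832, -2432); plane equation n·P = 30112.
Requiring n·W = 30112: (-2616)m + (250728) = 30112.
So m = 253/3.

253/3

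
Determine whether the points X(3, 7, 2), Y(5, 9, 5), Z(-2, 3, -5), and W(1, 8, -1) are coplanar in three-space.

The four points are coplanar iff the 3×3 determinant with rows XY, XZ, XW is zero.
Rows: (2, 2, 3), (-5, -4, -7), (-2, 1, -3).
Expanding along the first row: (2)(19) − (2)(1) + (3)(-13) = -3.
Nonzero ⇒ not coplanar.

No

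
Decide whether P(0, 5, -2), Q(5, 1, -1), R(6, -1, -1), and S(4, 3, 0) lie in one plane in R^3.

No

With P as base: PQ = (5, -4, 1), PR = (6, -6, 1), PS = (4, -2, 2).
PR × PS = (-10, -8, 12).
PQ · (PR × PS) = -6.
Since -6 ≠ 0, the four points are not coplanar.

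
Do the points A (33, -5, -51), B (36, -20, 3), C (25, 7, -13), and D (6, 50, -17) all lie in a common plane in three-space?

Yes

The four points are coplanar iff the 3×3 determinant with rows AB, AC, AD is zero.
Rows: (3, -15, 54), (-8, 12, 38), (-27, 55, 34).
Expanding along the first row: (3)(-1682) − (-15)(754) + (54)(-116) = 0.
Zero determinant ⇒ coplanar.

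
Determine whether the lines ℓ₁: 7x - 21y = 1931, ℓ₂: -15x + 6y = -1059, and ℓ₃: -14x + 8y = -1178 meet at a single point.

No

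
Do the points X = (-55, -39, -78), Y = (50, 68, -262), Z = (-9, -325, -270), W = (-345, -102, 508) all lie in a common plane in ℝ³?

Yes

With X as base: XY = (105, 107, -184), XZ = (46, -286, -192), XW = (-290, -63, 586).
XZ × XW = (-179692, 28724, -85838).
XY · (XZ × XW) = 0.
The scalar triple product vanishes, so the four points are coplanar.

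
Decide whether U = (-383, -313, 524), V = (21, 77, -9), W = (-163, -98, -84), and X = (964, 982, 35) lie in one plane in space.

The four points are coplanar iff the 3×3 determinant with rows UV, UW, UX is zero.
Rows: (404, 390, -533), (220, 215, -608), (1347, 1295, -489).
Expanding along the first row: (404)(682225) − (390)(711396) + (-533)(-4705) = 682225.
Nonzero ⇒ not coplanar.

No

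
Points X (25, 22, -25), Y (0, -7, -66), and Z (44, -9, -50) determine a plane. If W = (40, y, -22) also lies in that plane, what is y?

19

Coplanarity requires XY · (XZ × XW) = 0.
XY = (-25, -29, -41), XZ = (19, -31, -25); the triple product is linear in y with coefficient -1404 and constant term 26676.
Setting it to zero: y = 19.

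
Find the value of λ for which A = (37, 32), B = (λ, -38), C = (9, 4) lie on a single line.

Collinearity: (B − A) must be parallel to (C − A) = (-28, -28).
Cross-multiplying the components: (λ − 37)·(-28) = (-70)·(-28).
Solving gives λ = -33.

-33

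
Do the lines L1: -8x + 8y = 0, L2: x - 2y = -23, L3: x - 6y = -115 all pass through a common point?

Intersecting L1 and L2: solving the 2×2 system gives (x, y) = (23, 23).
Substitute into L3: (1)(23) + (-6)(23) = -115.
This equals -115, so (23, 23) lies on all three lines and they are concurrent.

Yes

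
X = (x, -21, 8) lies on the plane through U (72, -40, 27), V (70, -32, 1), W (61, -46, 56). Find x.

11

A normal to the plane is n = UV × UW = (76, 344, 100).
X lies in the plane iff n · UX = 0.
This gives (76)x + (-836) = 0, so x = 11.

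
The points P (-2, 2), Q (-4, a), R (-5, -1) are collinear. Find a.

0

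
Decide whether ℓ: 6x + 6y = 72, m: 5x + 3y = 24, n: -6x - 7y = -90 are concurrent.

Yes

Intersecting ℓ and m: solving the 2×2 system gives (x, y) = (-6, 18).
Substitute into n: (-6)(-6) + (-7)(18) = -90.
This equals -90, so (-6, 18) lies on all three lines and they are concurrent.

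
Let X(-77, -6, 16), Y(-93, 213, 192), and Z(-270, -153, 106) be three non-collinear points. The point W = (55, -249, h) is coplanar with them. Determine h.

The plane through X, Y, Z has equation 45582x − 32528y + 44619z = -2600742.
Substituting W: (44619)h + (10606482) = -2600742, so h = -296.

-296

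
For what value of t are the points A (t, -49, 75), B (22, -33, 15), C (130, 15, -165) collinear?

Direction BC = (108, 48, -180). From the y-coordinate of A, the parameter along the line is τ = (-49 − (-33))/48 = -1/3.
Then t = 22 + (-1/3)·(108) = -14.

-14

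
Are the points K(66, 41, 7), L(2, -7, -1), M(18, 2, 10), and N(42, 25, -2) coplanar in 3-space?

Yes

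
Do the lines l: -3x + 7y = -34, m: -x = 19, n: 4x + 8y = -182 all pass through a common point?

No

The three lines meet at one point iff the augmented coefficient matrix [aᵢ bᵢ cᵢ] has rank < 3, i.e. its determinant vanishes.
Here the determinant is -14.
Nonzero, so no common point exists.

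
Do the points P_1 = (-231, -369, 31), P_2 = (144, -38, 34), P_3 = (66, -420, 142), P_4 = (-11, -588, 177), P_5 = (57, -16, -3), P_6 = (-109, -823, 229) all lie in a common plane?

The plane through P_1, P_2, P_3 has normal n = P_1P_2 × P_1P_3 = (36894, -40734, -117432) and equation n·P = 2867940.
Checking the remaining points: n·P_4 = 2760294, n·P_5 = 3106998, n·P_6 = 2610708.
Since n·P_4 = 2760294 ≠ 2867940, P_4 is off the plane and the points are not all coplanar.

No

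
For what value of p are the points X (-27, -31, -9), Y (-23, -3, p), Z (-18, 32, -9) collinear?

Collinearity requires XY × XZ = 0; each component is linear in p.
The x-component gives (-63)p + (-567) = 0, so p = -9.
The remaining components then also vanish.

-9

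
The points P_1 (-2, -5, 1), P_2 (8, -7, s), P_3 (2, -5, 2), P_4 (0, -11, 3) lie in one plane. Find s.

4

Normal to plane P_1P_3P_4: n = (6, -6, -24); plane equation n·P = -6.
Requiring n·P_2 = -6: (-24)s + (90) = -6.
So s = 4.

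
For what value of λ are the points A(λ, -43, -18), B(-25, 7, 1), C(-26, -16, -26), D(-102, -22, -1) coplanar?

-121

The points are coplanar iff AB · (AC × AD) = 0.
Expanding, this is linear in λ: (737)λ + (89177) = 0.
So λ = -121.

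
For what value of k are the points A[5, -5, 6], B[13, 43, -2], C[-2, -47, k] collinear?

13

Collinearity requires AB × AC = 0; each component is linear in k.
The x-component gives (48)k + (-624) = 0, so k = 13.
The remaining components then also vanish.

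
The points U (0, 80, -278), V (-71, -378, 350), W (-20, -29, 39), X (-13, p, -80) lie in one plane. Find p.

8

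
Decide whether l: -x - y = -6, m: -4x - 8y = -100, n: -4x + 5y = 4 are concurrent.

No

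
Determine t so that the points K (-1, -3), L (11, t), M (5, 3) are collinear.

9

The three points are collinear iff det[KL; KM] = 0.
This determinant is linear in t: (-6)t + (54) = 0, so t = 9.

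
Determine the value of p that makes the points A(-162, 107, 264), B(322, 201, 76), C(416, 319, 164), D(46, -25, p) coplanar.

Normal to plane ABC: n = (30456, -60264, 48276); plane equation n·P = 1362744.
Requiring n·D = 1362744: (48276)p + (2907576) = 1362744.
So p = -32.

-32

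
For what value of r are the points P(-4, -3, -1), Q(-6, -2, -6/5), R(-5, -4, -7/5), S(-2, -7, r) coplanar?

-7/5

Normal to plane PQR: n = (-3/5, -3/5, 3); plane equation n·X = 6/5.
Requiring n·S = 6/5: (3)r + (27/5) = 6/5.
So r = -7/5.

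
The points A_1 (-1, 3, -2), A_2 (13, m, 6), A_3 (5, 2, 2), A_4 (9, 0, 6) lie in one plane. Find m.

2

Normal to plane A_1A_3A_4: n = (4, -8, -8); plane equation n·P = -12.
Requiring n·A_2 = -12: (-8)m + (4) = -12.
So m = 2.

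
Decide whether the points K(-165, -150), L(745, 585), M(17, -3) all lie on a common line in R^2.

Yes

KL = (910, 735), KM = (182, 147).
Twice the signed area of △KLM is (910)(147) − (735)(182) = 0.
The triangle is degenerate (zero area), so the points are collinear.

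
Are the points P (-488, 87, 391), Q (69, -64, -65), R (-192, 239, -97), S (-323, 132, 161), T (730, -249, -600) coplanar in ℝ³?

Yes

The plane through P, Q, R has normal n = PQ × PR = (143000, 136840, 129360) and equation n·X = -7299160.
Checking the remaining points: n·S = -7299160, n·T = -7299160.
All equal -7299160, so all 5 points lie in one plane.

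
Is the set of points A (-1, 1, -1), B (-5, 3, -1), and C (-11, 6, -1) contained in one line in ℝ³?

AB = (-4, 2, 0), AC = (-10, 5, 0).
AB × AC = (0, 0, 0).
The cross product vanishes, so the three points are collinear.

Yes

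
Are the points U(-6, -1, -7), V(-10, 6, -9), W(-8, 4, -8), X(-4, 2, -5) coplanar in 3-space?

The four points are coplanar iff the 3×3 determinant with rows UV, UW, UX is zero.
Rows: (-4, 7, -2), (-2, 5, -1), (2, 3, 2).
Expanding along the first row: (-4)(13) − (7)(-2) + (-2)(-16) = -6.
Nonzero ⇒ not coplanar.

No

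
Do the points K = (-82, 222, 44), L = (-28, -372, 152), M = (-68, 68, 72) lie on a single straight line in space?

KL = (54, -594, 108), KM = (14, -154, 28).
KL × KM = (0, 0, 0).
The cross product vanishes, so the three points are collinear.

Yes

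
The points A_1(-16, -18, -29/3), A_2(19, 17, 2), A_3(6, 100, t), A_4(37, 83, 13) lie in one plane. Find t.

23/3

Coplanarity ⇔ det[A_1A_2; A_1A_3; A_1A_4] = 0.
Expanding, this is linear in t: (-1680)t + (12880) = 0.
So t = 23/3.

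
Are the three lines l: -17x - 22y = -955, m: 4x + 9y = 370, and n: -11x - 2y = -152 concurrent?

No

The three lines meet at one point iff the augmented coefficient matrix [aᵢ bᵢ cᵢ] has rank < 3, i.e. its determinant vanishes.
Here the determinant is -65.
Nonzero, so no common point exists.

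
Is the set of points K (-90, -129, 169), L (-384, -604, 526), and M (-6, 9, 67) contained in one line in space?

No

KL = (-294, -475, 357), KM = (84, 138, -102).
Comparing components 2 and 3: (-475)(-102) − (357)(138) = -816 ≠ 0, so KL and KM are not parallel and the points are not collinear.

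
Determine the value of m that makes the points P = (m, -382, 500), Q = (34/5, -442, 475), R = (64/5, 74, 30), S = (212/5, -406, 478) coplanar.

434/5

The points are coplanar iff PQ · (PR × PS) = 0.
Expanding, this is linear in m: (-17568)m + (7624512/5) = 0.
So m = 434/5.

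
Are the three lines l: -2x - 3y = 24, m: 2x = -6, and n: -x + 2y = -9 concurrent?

Intersecting l and m: solving the 2×2 system gives (x, y) = (-3, -6).
Substitute into n: (-1)(-3) + (2)(-6) = -9.
This equals -9, so (-3, -6) lies on all three lines and they are concurrent.

Yes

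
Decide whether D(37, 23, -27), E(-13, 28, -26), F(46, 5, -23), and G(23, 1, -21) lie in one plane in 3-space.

Yes

The four points are coplanar iff the 3×3 determinant with rows DE, DF, DG is zero.
Rows: (-50, 5, 1), (9, -18, 4), (-14, -22, 6).
Expanding along the first row: (-50)(-20) − (5)(110) + (1)(-450) = 0.
Zero determinant ⇒ coplanar.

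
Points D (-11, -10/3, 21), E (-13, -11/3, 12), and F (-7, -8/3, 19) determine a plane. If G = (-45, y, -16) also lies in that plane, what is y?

Coplanarity requires DE · (DF × DG) = 0.
DE = (-2, -1/3, -9), DF = (4, 2/3, -2); the triple product is linear in y with coefficient -40 and constant term -360.
Setting it to zero: y = -9.

-9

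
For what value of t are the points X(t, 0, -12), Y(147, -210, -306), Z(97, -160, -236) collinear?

-63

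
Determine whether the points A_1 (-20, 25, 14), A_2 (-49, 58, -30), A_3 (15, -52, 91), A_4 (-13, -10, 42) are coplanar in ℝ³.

Yes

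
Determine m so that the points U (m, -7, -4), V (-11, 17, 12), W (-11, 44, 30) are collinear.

-11

Direction VW = (0, 27, 18). From the y-coordinate of U, the parameter along the line is τ = (-7 − 17)/27 = -8/9.
Then m = (-11) + (-8/9)·(0) = -11.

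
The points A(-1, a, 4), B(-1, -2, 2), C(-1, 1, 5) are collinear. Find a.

0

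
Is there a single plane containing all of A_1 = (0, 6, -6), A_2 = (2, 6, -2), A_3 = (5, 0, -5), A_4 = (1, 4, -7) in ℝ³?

The four points are coplanar iff the 3×3 determinant with rows A_1A_2, A_1A_3, A_1A_4 is zero.
Rows: (2, 0, 4), (5, -6, 1), (1, -2, -1).
Expanding along the first row: (2)(8) − (0)(-6) + (4)(-4) = 0.
Zero determinant ⇒ coplanar.

Yes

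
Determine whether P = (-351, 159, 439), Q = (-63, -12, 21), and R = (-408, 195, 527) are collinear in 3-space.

No

PQ = (288, -171, -418), PR = (-57, 36, 88).
PQ × PR = (0, -1518, 621).
The cross product is nonzero, so the points do not lie on one line.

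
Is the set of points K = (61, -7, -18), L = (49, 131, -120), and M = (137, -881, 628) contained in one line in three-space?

KL = (-12, 138, -102), KM = (76, -874, 646).
KL × KM = (0, 0, 0).
The cross product vanishes, so the three points are collinear.

Yes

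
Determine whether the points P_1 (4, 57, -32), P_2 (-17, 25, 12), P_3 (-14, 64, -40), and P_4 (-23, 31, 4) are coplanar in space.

No

A normal to the plane through P_1, P_2, P_3 is n = P_1P_2 × P_1P_3 = (-52, -960, -723).
The plane has equation n·P = -31792. For P_4: n·P_4 = -31456.
-31456 ≠ -31792, so P_4 is off the plane.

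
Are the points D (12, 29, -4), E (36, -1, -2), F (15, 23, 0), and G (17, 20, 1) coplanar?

Yes

With D as base: DE = (24, -30, 2), DF = (3, -6, 4), DG = (5, -9, 5).
DF × DG = (6, 5, 3).
DE · (DF × DG) = 0.
The scalar triple product vanishes, so the four points are coplanar.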